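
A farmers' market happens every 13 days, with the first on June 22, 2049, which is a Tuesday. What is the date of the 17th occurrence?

The 17th occurrence is 16 intervals after the first: 16 × 13 = 208 days after June 22, 2049.
June has 30 days — 8 days to the end of June leaves 200.
July has 31 days (169 left).
August has 31 days (138 left).
September has 30 days (108 left).
October has 31 days (77 left).
November has 30 days (47 left).
December has 31 days (16 left).
16 days into January → January 16, 2050.

January 16, 2050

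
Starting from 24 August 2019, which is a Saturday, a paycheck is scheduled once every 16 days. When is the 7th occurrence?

28 November 2019

The 7th occurrence is 6 intervals after the first: 6 × 16 = 96 days after 24 August 2019.
August has 31 days — 7 days to the end of August leaves 89.
September has 30 days (59 left).
October has 31 days (28 left).
28 days into November → 28 November 2019.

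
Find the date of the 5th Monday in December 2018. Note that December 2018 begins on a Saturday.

2018-12-31

December 2018 begins on a Saturday, so the first Monday is December 3 (2 days later).
The 5th Monday is 4 weeks later: 3 + 28 = 31.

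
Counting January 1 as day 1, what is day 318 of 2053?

Nov 14, 2053

Jan has 31 days (318 − 31 = 287 remain).
Feb has 28 days (287 − 28 = 259 remain).
Mar has 31 days (259 − 31 = 228 remain).
Apr has 30 days (228 − 30 = 198 remain).
May has 31 days (198 − 31 = 167 remain).
Jun has 30 days (167 − 30 = 137 remain).
Jul has 31 days (137 − 31 = 106 remain).
Aug has 31 days (106 − 31 = 75 remain).
Sep has 30 days (75 − 30 = 45 remain).
Oct has 31 days (45 − 31 = 14 remain).
14 into Nov → Nov 14.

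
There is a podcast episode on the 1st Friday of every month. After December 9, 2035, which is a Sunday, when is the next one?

January 4, 2036

December 2035 starts on a Saturday, so its 1st Friday is December 7, 2035 (6 days in).
That is not after December 9, 2035, so look at January 2036.
January 2036 starts on a Tuesday, so its 1st Friday is January 4, 2036 (3 days in).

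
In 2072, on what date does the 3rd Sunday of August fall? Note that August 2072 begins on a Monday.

21 August 2072

August 2072 begins on a Monday, so the first Sunday is August 7 (6 days later).
The 3rd Sunday is 2 weeks later: 7 + 14 = 21.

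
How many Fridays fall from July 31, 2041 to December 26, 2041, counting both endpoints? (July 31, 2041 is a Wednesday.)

July 31, 2041 is a Wednesday; the first Friday on or after it is August 2, 2041 (2 days later).
From August 2, 2041 to December 26, 2041: 29 + 30 + 31 + 30 + 26 = 146 days (rest of August, September, October, November, December).
146 ÷ 7 = 20 full weeks with remainder 6, so 20 more Fridays after the first → 21.

21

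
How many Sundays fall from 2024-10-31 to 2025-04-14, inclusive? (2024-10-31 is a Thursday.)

24

2024-10-31 is a Thursday; the first Sunday on or after it is 2024-11-03 (3 days later).
From 2024-11-03 to 2025-04-14: 27 + 31 + 31 + 28 + 31 + 14 = 162 days (rest of November, December, January, February, March, April).
162 ÷ 7 = 23 full weeks with remainder 1, so 23 more Sundays after the first → 24.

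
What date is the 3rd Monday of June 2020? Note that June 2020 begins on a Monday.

June 2020 begins on a Monday, so the first Monday is June 1.
The 3rd Monday is 2 weeks later: 1 + 14 = 15.

2020-06-15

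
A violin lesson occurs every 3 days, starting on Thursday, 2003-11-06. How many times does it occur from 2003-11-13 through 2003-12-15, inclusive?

11

Occurrences land 3·i days after 2003-11-06 for i = 0, 1, 2, …
2003-11-13 is 7 days after the start; 7 ÷ 3 = 2 remainder 1; since the remainder is 1, round up to i = 3. First occurrence in the window: #4 on 2003-11-15 (3×3 = 9 days in).
2003-12-15 is 39 days after the start; 39 ÷ 3 = 13 remainder 0. Last occurrence in the window: #14 on 2003-12-15.
Occurrences #4 through #14: 11 in total.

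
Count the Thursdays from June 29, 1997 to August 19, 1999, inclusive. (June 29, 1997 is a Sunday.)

June 29, 1997 is a Sunday; the first Thursday on or after it is July 3, 1997 (4 days later).
From July 3, 1997 to August 19, 1999: 181 + 365 + 231 = 777 days (rest of 1997, 1998, to August 19, 1999 in 1999).
777 ÷ 7 = 111 full weeks with remainder 0, so 111 more Thursdays after the first → 112.

112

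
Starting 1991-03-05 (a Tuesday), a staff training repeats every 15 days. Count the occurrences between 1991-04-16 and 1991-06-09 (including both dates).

4

Occurrences land 15·i days after 1991-03-05 for i = 0, 1, 2, …
1991-04-16 is 42 days after the start; 42 ÷ 15 = 2 remainder 12; since the remainder is 12, round up to i = 3. First occurrence in the window: #4 on 1991-04-19 (3×15 = 45 days in).
1991-06-09 is 96 days after the start; 96 ÷ 15 = 6 remainder 6. Last occurrence in the window: #7 on 1991-06-03.
Occurrences #4 through #7: 4 in total.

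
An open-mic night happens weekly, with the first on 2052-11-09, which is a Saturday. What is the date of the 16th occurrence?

The 16th occurrence is 15 intervals after the first: 15 × 7 = 105 days after 2052-11-09.
November has 30 days — 21 days to the end of November leaves 84.
December has 31 days (53 left).
January has 31 days (22 left).
22 days into February → 2053-02-22.

2053-02-22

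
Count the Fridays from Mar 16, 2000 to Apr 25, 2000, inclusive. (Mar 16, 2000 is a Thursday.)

6

Mar 16, 2000 is a Thursday; the first Friday on or after it is Mar 17, 2000 (1 day later).
From Mar 17, 2000 to Apr 25, 2000: 14 + 25 = 39 days (rest of Mar, Apr).
39 ÷ 7 = 5 full weeks with remainder 4, so 5 more Fridays after the first → 6.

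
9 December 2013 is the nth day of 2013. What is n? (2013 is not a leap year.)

343

Days in months before December: 31 + 28 + 31 + 30 + 31 + 30 + 31 + 31 + 30 + 31 + 30 = 334.
Plus 9 days into December → day 343.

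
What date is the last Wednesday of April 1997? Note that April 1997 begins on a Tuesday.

April 1997 begins on a Tuesday, so the first Wednesday is April 2 (1 day later).
April 1997 has 30 days. Adding weeks: 2, 9, 16, 23, 30 — the last one ≤ 30 is the 30th.

30 April 1997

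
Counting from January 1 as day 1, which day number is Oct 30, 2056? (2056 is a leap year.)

304

Days in months before Oct: 31 + 29 + 31 + 30 + 31 + 30 + 31 + 31 + 30 = 274.
Plus 30 days into Oct → day 304.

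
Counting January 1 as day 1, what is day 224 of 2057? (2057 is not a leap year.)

2057-08-12

January has 31 days (224 − 31 = 193 remain).
February has 28 days (193 − 28 = 165 remain).
March has 31 days (165 − 31 = 134 remain).
April has 30 days (134 − 30 = 104 remain).
May has 31 days (104 − 31 = 73 remain).
June has 30 days (73 − 30 = 43 remain).
July has 31 days (43 − 31 = 12 remain).
12 into August → August 12.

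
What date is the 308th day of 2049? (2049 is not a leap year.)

January has 31 days (308 − 31 = 277 remain).
February has 28 days (277 − 28 = 249 remain).
March has 31 days (249 − 31 = 218 remain).
April has 30 days (218 − 30 = 188 remain).
May has 31 days (188 − 31 = 157 remain).
June has 30 days (157 − 30 = 127 remain).
July has 31 days (127 − 31 = 96 remain).
August has 31 days (96 − 31 = 65 remain).
September has 30 days (65 − 30 = 35 remain).
October has 31 days (35 − 31 = 4 remain).
4 into November → November 4.

November 4, 2049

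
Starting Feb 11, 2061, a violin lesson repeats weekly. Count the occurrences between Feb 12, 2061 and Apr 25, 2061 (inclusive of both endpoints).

Occurrences land 7·i days after Feb 11, 2061 for i = 0, 1, 2, …
Feb 12, 2061 is 1 day after the start; 1 ÷ 7 = 0 remainder 1; since the remainder is 1, round up to i = 1. First occurrence in the window: #2 on Feb 18, 2061 (1×7 = 7 days in).
Apr 25, 2061 is 73 days after the start; 73 ÷ 7 = 10 remainder 3. Last occurrence in the window: #11 on Apr 22, 2061.
Occurrences #2 through #11: 10 in total.

10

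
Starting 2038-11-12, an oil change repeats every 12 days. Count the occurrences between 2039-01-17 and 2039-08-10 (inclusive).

Occurrences land 12·i days after 2038-11-12 for i = 0, 1, 2, …
2039-01-17 is 66 days after the start; 66 ÷ 12 = 5 remainder 6; since the remainder is 6, round up to i = 6. First occurrence in the window: #7 on 2039-01-23 (6×12 = 72 days in).
2039-08-10 is 271 days after the start; 271 ÷ 12 = 22 remainder 7. Last occurrence in the window: #23 on 2039-08-03.
Occurrences #7 through #23: 17 in total.

17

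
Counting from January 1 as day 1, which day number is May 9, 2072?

130

Days in months before May: 31 + 29 + 31 + 30 = 121.
Plus 9 days into May → day 130.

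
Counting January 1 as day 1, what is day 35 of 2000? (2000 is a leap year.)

January has 31 days (35 − 31 = 4 remain).
4 into February → February 4.

4 February 2000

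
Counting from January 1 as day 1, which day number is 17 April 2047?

Days in months before April: 31 + 28 + 31 = 90.
Plus 17 days into April → day 107.

107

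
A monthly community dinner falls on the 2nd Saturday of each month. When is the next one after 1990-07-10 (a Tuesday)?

July 1990 starts on a Sunday; its first Saturday is the 7th, so the 2nd Saturday is the 14th — 1990-07-14.
1990-07-14 is after 1990-07-10, so that is the next one.

1990-07-14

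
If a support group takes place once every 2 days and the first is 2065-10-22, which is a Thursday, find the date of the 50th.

2066-01-28

The 50th occurrence is 49 intervals after the first: 49 × 2 = 98 days after 2065-10-22.
October has 31 days — 9 days to the end of October leaves 89.
November has 30 days (59 left).
December has 31 days (28 left).
28 days into January → 2066-01-28.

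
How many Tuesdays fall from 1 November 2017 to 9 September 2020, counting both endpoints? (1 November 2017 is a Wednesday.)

1 November 2017 is a Wednesday; the first Tuesday on or after it is 7 November 2017 (6 days later).
From 7 November 2017 to 9 September 2020: 54 + 365 + 365 + 253 = 1037 days (rest of 2017, 2018, 2019, to 9 September 2020 in 2020).
1037 ÷ 7 = 148 full weeks with remainder 1, so 148 more Tuesdays after the first → 149.

149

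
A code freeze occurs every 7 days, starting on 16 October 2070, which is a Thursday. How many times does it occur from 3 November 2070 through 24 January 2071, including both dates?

12

Occurrences land 7·i days after 16 October 2070 for i = 0, 1, 2, …
3 November 2070 is 18 days after the start; 18 ÷ 7 = 2 remainder 4; since the remainder is 4, round up to i = 3. First occurrence in the window: #4 on 6 November 2070 (3×7 = 21 days in).
24 January 2071 is 100 days after the start; 100 ÷ 7 = 14 remainder 2. Last occurrence in the window: #15 on 22 January 2071.
Occurrences #4 through #15: 12 in total.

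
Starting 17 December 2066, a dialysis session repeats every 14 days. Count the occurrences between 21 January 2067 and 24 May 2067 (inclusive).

Occurrences land 14·i days after 17 December 2066 for i = 0, 1, 2, …
21 January 2067 is 35 days after the start; 35 ÷ 14 = 2 remainder 7; since the remainder is 7, round up to i = 3. First occurrence in the window: #4 on 28 January 2067 (3×14 = 42 days in).
24 May 2067 is 158 days after the start; 158 ÷ 14 = 11 remainder 4. Last occurrence in the window: #12 on 20 May 2067.
Occurrences #4 through #12: 9 in total.

9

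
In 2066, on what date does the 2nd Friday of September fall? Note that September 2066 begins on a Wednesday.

September 2066 begins on a Wednesday, so the first Friday is September 3 (2 days later).
The 2nd Friday is 1 weeks later: 3 + 7 = 10.

10 September 2066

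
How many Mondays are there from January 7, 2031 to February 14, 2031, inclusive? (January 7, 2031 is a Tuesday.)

January 7, 2031 is a Tuesday; the first Monday on or after it is January 13, 2031 (6 days later).
From January 13, 2031 to February 14, 2031: 18 + 14 = 32 days (rest of January, February).
32 ÷ 7 = 4 full weeks with remainder 4, so 4 more Mondays after the first → 5.

5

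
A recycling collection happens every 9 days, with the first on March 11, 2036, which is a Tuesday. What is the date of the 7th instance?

The 7th occurrence is 6 intervals after the first: 6 × 9 = 54 days after March 11, 2036.
March has 31 days — 20 days to the end of March leaves 34.
April has 30 days (4 left).
4 days into May → May 4, 2036.

May 4, 2036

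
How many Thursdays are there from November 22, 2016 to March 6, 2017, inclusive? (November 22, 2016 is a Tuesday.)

15

November 22, 2016 is a Tuesday; the first Thursday on or after it is November 24, 2016 (2 days later).
From November 24, 2016 to March 6, 2017: 6 + 31 + 31 + 28 + 6 = 102 days (rest of November, December, January, February, March).
102 ÷ 7 = 14 full weeks with remainder 4, so 14 more Thursdays after the first → 15.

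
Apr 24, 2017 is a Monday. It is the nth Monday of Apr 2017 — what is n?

4th

Day 24 falls in week ⌈24/7⌉ of the month.
Days 1–7 hold the 1st Monday, 8–14 the 2nd, 15–21 the 3rd, 22–28 the 4th, 29–31 the 5th.
24 is in the range for the 4th.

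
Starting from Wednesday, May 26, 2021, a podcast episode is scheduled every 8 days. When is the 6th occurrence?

The 6th occurrence is 5 intervals after the first: 5 × 8 = 40 days after May 26, 2021.
May has 31 days — 5 days to the end of May leaves 35.
Jun has 30 days (5 left).
5 days into Jul → Jul 5, 2021.

Jul 5, 2021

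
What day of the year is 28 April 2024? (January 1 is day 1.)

Days in months before April: 31 + 29 + 31 = 91.
Plus 28 days into April → day 119.

119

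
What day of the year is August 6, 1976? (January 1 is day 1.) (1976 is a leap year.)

219

Days in months before August: 31 + 29 + 31 + 30 + 31 + 30 + 31 = 213.
Plus 6 days into August → day 219.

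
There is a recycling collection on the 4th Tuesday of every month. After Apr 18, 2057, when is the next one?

Apr 2057 starts on a Sunday; its first Tuesday is the 3rd, so the 4th Tuesday is the 24th — Apr 24, 2057.
Apr 24, 2057 is after Apr 18, 2057, so that is the next one.

Apr 24, 2057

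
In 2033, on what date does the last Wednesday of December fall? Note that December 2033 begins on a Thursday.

28 December 2033

December 2033 begins on a Thursday, so the first Wednesday is December 7 (6 days later).
December 2033 has 31 days. Adding weeks: 7, 14, 21, 28 — the last one ≤ 31 is the 28th.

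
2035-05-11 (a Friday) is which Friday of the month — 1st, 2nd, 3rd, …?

Day 11 falls in week ⌈11/7⌉ of the month.
Days 1–7 hold the 1st Friday, 8–14 the 2nd, 15–21 the 3rd, 22–28 the 4th, 29–31 the 5th.
11 is in the range for the 2nd.

2nd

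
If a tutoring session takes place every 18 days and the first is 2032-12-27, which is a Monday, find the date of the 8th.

2033-05-02

The 8th occurrence is 7 intervals after the first: 7 × 18 = 126 days after 2032-12-27.
December has 31 days — 4 days to the end of December leaves 122.
January has 31 days (91 left).
February has 28 days (63 left).
March has 31 days (32 left).
April has 30 days (2 left).
2 days into May → 2033-05-02.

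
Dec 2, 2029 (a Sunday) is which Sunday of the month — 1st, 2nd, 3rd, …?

Day 2 falls in week ⌈2/7⌉ of the month.
Days 1–7 hold the 1st Sunday, 8–14 the 2nd, 15–21 the 3rd, 22–28 the 4th, 29–31 the 5th.
2 is in the range for the 1st.

1st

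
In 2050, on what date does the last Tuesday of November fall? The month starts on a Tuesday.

November 2050 begins on a Tuesday, so the first Tuesday is November 1.
November 2050 has 30 days. Adding weeks: 1, 8, 15, 22, 29 — the last one ≤ 30 is the 29th.

November 29, 2050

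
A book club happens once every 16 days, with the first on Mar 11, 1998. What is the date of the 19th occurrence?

The 19th occurrence is 18 intervals after the first: 18 × 16 = 288 days after Mar 11, 1998.
Mar has 31 days — 20 days to the end of Mar leaves 268.
Apr has 30 days (238 left).
May has 31 days (207 left).
Jun has 30 days (177 left).
Jul has 31 days (146 left).
Aug has 31 days (115 left).
Sep has 30 days (85 left).
Oct has 31 days (54 left).
Nov has 30 days (24 left).
24 days into Dec → Dec 24, 1998.

Dec 24, 1998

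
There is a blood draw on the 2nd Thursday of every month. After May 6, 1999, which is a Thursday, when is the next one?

May 13, 1999

May 1999 starts on a Saturday; its first Thursday is the 6th, so the 2nd Thursday is the 13th — May 13, 1999.
May 13, 1999 is after May 6, 1999, so that is the next one.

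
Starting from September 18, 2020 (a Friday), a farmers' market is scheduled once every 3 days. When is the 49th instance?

February 9, 2021

The 49th occurrence is 48 intervals after the first: 48 × 3 = 144 days after September 18, 2020.
September has 30 days — 12 days to the end of September leaves 132.
October has 31 days (101 left).
November has 30 days (71 left).
December has 31 days (40 left).
January has 31 days (9 left).
9 days into February → February 9, 2021.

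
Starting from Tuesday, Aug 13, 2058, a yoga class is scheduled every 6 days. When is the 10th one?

The 10th occurrence is 9 intervals after the first: 9 × 6 = 54 days after Aug 13, 2058.
Aug has 31 days — 18 days to the end of Aug leaves 36.
Sep has 30 days (6 left).
6 days into Oct → Oct 6, 2058.

Oct 6, 2058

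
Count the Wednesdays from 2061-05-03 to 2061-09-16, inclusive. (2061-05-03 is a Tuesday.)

20

2061-05-03 is a Tuesday; the first Wednesday on or after it is 2061-05-04 (1 day later).
From 2061-05-04 to 2061-09-16: 27 + 30 + 31 + 31 + 16 = 135 days (rest of May, June, July, August, September).
135 ÷ 7 = 19 full weeks with remainder 2, so 19 more Wednesdays after the first → 20.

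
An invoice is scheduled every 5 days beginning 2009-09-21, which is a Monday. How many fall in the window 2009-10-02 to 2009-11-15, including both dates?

Occurrences land 5·i days after 2009-09-21 for i = 0, 1, 2, …
2009-10-02 is 11 days after the start; 11 ÷ 5 = 2 remainder 1; since the remainder is 1, round up to i = 3. First occurrence in the window: #4 on 2009-10-06 (3×5 = 15 days in).
2009-11-15 is 55 days after the start; 55 ÷ 5 = 11 remainder 0. Last occurrence in the window: #12 on 2009-11-15.
Occurrences #4 through #12: 9 in total.

9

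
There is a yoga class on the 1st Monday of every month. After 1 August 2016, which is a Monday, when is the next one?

August 2016 starts on a Monday, so its 1st Monday is 1 August 2016.
That is not after 1 August 2016, so look at September 2016.
September 2016 starts on a Thursday, so its 1st Monday is 5 September 2016 (4 days in).

5 September 2016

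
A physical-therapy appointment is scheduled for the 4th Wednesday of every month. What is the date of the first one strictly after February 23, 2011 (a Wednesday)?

March 23, 2011

February 2011 starts on a Tuesday; its first Wednesday is the 2nd, so the 4th Wednesday is the 23rd — February 23, 2011.
That is not after February 23, 2011, so look at March 2011.
March 2011 starts on a Tuesday; its first Wednesday is the 2nd, so the 4th Wednesday is the 23rd — March 23, 2011.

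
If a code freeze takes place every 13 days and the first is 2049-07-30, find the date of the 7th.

2049-10-16

The 7th occurrence is 6 intervals after the first: 6 × 13 = 78 days after 2049-07-30.
July has 31 days — 1 day to the end of July leaves 77.
August has 31 days (46 left).
September has 30 days (16 left).
16 days into October → 2049-10-16.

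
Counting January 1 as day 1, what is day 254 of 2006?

11 September 2006

January has 31 days (254 − 31 = 223 remain).
February has 28 days (223 − 28 = 195 remain).
March has 31 days (195 − 31 = 164 remain).
April has 30 days (164 − 30 = 134 remain).
May has 31 days (134 − 31 = 103 remain).
June has 30 days (103 − 30 = 73 remain).
July has 31 days (73 − 31 = 42 remain).
August has 31 days (42 − 31 = 11 remain).
11 into September → September 11.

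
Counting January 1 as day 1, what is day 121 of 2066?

Jan has 31 days (121 − 31 = 90 remain).
Feb has 28 days (90 − 28 = 62 remain).
Mar has 31 days (62 − 31 = 31 remain).
Apr has 30 days (31 − 30 = 1 remain).
1 into May → May 1.

May 1, 2066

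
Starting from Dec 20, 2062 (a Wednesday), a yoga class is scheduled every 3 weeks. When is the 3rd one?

Jan 31, 2063

The 3rd occurrence is 2 intervals after the first: 2 × 21 = 42 days after Dec 20, 2062.
Dec has 31 days — 11 days to the end of Dec leaves 31.
31 days into Jan → Jan 31, 2063.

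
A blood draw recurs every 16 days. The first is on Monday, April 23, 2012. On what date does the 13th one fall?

November 1, 2012

The 13th occurrence is 12 intervals after the first: 12 × 16 = 192 days after April 23, 2012.
April has 30 days — 7 days to the end of April leaves 185.
May has 31 days (154 left).
June has 30 days (124 left).
July has 31 days (93 left).
August has 31 days (62 left).
September has 30 days (32 left).
October has 31 days (1 left).
1 day into November → November 1, 2012.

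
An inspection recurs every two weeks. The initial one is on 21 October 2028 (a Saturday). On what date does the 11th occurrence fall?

10 March 2029

The 11th occurrence is 10 intervals after the first: 10 × 14 = 140 days after 21 October 2028.
October has 31 days — 10 days to the end of October leaves 130.
November has 30 days (100 left).
December has 31 days (69 left).
January has 31 days (38 left).
February has 28 days (10 left).
10 days into March → 10 March 2029.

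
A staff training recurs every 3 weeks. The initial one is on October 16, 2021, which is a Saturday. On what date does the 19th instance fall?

October 29, 2022

The 19th occurrence is 18 intervals after the first: 18 × 21 = 378 days after October 16, 2021.
October has 31 days — 15 days to the end of October leaves 363.
November has 30 days (333 left).
December has 31 days (302 left).
January has 31 days (271 left).
February has 28 days (243 left).
March has 31 days (212 left).
April has 30 days (182 left).
May has 31 days (151 left).
June has 30 days (121 left).
July has 31 days (90 left).
August has 31 days (59 left).
September has 30 days (29 left).
29 days into October → October 29, 2022.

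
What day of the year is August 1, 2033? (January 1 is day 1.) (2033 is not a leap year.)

Days in months before August: 31 + 28 + 31 + 30 + 31 + 30 + 31 = 212.
Plus 1 day into August → day 213.

213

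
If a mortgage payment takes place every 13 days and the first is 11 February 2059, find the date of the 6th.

The 6th occurrence is 5 intervals after the first: 5 × 13 = 65 days after 11 February 2059.
February has 28 days — 17 days to the end of February leaves 48.
March has 31 days (17 left).
17 days into April → 17 April 2059.

17 April 2059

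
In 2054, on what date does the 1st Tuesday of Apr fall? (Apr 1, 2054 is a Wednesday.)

Apr 7, 2054

Apr 2054 begins on a Wednesday, so the first Tuesday is Apr 7 (6 days later).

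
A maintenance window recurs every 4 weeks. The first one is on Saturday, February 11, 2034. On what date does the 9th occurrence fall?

The 9th occurrence is 8 intervals after the first: 8 × 28 = 224 days after February 11, 2034.
February has 28 days — 17 days to the end of February leaves 207.
March has 31 days (176 left).
April has 30 days (146 left).
May has 31 days (115 left).
June has 30 days (85 left).
July has 31 days (54 left).
August has 31 days (23 left).
23 days into September → September 23, 2034.

September 23, 2034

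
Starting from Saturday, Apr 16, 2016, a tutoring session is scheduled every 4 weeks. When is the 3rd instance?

The 3rd occurrence is 2 intervals after the first: 2 × 28 = 56 days after Apr 16, 2016.
Apr has 30 days — 14 days to the end of Apr leaves 42.
May has 31 days (11 left).
11 days into Jun → Jun 11, 2016.

Jun 11, 2016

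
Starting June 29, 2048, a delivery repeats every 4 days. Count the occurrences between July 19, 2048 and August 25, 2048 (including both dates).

Occurrences land 4·i days after June 29, 2048 for i = 0, 1, 2, …
July 19, 2048 is 20 days after the start; 20 ÷ 4 = 5 remainder 0. First occurrence in the window: #6 on July 19, 2048 (5×4 = 20 days in).
August 25, 2048 is 57 days after the start; 57 ÷ 4 = 14 remainder 1. Last occurrence in the window: #15 on August 24, 2048.
Occurrences #6 through #15: 10 in total.

10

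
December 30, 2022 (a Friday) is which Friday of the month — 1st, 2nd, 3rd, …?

5th

Day 30 falls in week ⌈30/7⌉ of the month.
Days 1–7 hold the 1st Friday, 8–14 the 2nd, 15–21 the 3rd, 22–28 the 4th, 29–31 the 5th.
30 is in the range for the 5th.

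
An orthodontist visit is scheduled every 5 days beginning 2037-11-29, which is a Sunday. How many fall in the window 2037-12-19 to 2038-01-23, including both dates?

Occurrences land 5·i days after 2037-11-29 for i = 0, 1, 2, …
2037-12-19 is 20 days after the start; 20 ÷ 5 = 4 remainder 0. First occurrence in the window: #5 on 2037-12-19 (4×5 = 20 days in).
2038-01-23 is 55 days after the start; 55 ÷ 5 = 11 remainder 0. Last occurrence in the window: #12 on 2038-01-23.
Occurrences #5 through #12: 8 in total.

8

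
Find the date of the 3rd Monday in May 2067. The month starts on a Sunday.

May 2067 begins on a Sunday, so the first Monday is May 2 (1 day later).
The 3rd Monday is 2 weeks later: 2 + 14 = 16.

May 16, 2067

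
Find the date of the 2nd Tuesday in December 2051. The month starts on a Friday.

December 2051 begins on a Friday, so the first Tuesday is December 5 (4 days later).
The 2nd Tuesday is 1 weeks later: 5 + 7 = 12.

12 December 2051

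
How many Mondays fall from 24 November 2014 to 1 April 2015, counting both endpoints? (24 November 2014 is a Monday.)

24 November 2014 is a Monday; the first Monday on or after it is 24 November 2014.
From 24 November 2014 to 1 April 2015: 6 + 31 + 31 + 28 + 31 + 1 = 128 days (rest of November, December, January, February, March, April).
128 ÷ 7 = 18 full weeks with remainder 2, so 18 more Mondays after the first → 19.

19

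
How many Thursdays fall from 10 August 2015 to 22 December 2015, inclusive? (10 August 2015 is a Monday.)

10 August 2015 is a Monday; the first Thursday on or after it is 13 August 2015 (3 days later).
From 13 August 2015 to 22 December 2015: 18 + 30 + 31 + 30 + 22 = 131 days (rest of August, September, October, November, December).
131 ÷ 7 = 18 full weeks with remainder 5, so 18 more Thursdays after the first → 19.

19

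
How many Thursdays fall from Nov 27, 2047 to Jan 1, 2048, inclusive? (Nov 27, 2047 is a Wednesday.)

5

Nov 27, 2047 is a Wednesday; the first Thursday on or after it is Nov 28, 2047 (1 day later).
From Nov 28, 2047 to Jan 1, 2048: 2 + 31 + 1 = 34 days (rest of Nov, Dec, Jan).
34 ÷ 7 = 4 full weeks with remainder 6, so 4 more Thursdays after the first → 5.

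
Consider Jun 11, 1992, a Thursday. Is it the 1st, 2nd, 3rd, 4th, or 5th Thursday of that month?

2nd

Day 11 falls in week ⌈11/7⌉ of the month.
Days 1–7 hold the 1st Thursday, 8–14 the 2nd, 15–21 the 3rd, 22–28 the 4th, 29–31 the 5th.
11 is in the range for the 2nd.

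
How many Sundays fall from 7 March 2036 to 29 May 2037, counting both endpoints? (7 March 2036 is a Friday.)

64

7 March 2036 is a Friday; the first Sunday on or after it is 9 March 2036 (2 days later).
From 9 March 2036 to 29 May 2037: 297 + 149 = 446 days (rest of 2036, to 29 May 2037 in 2037).
446 ÷ 7 = 63 full weeks with remainder 5, so 63 more Sundays after the first → 64.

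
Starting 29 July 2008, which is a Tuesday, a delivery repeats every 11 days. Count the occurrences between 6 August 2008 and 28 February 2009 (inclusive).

19

Occurrences land 11·i days after 29 July 2008 for i = 0, 1, 2, …
6 August 2008 is 8 days after the start; 8 ÷ 11 = 0 remainder 8; since the remainder is 8, round up to i = 1. First occurrence in the window: #2 on 9 August 2008 (1×11 = 11 days in).
28 February 2009 is 214 days after the start; 214 ÷ 11 = 19 remainder 5. Last occurrence in the window: #20 on 23 February 2009.
Occurrences #2 through #20: 19 in total.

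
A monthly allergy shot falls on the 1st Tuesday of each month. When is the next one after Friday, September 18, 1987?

September 1987 starts on a Tuesday, so its 1st Tuesday is September 1, 1987.
That is not after September 18, 1987, so look at October 1987.
October 1987 starts on a Thursday, so its 1st Tuesday is October 6, 1987 (5 days in).

October 6, 1987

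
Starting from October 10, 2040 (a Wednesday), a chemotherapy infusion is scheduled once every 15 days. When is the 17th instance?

The 17th occurrence is 16 intervals after the first: 16 × 15 = 240 days after October 10, 2040.
October has 31 days — 21 days to the end of October leaves 219.
November has 30 days (189 left).
December has 31 days (158 left).
January has 31 days (127 left).
February has 28 days (99 left).
March has 31 days (68 left).
April has 30 days (38 left).
May has 31 days (7 left).
7 days into June → June 7, 2041.

June 7, 2041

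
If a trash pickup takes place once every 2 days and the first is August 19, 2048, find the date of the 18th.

The 18th occurrence is 17 intervals after the first: 17 × 2 = 34 days after August 19, 2048.
August has 31 days — 12 days to the end of August leaves 22.
22 days into September → September 22, 2048.

September 22, 2048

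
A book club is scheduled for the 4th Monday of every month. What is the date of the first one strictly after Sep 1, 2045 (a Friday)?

Sep 2045 starts on a Friday; its first Monday is the 4th, so the 4th Monday is the 25th — Sep 25, 2045.
Sep 25, 2045 is after Sep 1, 2045, so that is the next one.

Sep 25, 2045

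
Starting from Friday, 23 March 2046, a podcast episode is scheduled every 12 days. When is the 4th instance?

The 4th occurrence is 3 intervals after the first: 3 × 12 = 36 days after 23 March 2046.
March has 31 days — 8 days to the end of March leaves 28.
28 days into April → 28 April 2046.

28 April 2046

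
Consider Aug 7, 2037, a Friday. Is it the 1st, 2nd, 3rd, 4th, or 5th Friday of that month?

1st

Day 7 falls in week ⌈7/7⌉ of the month.
Days 1–7 hold the 1st Friday, 8–14 the 2nd, 15–21 the 3rd, 22–28 the 4th, 29–31 the 5th.
7 is in the range for the 1st.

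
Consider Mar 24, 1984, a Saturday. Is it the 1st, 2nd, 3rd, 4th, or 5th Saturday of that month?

Day 24 falls in week ⌈24/7⌉ of the month.
Days 1–7 hold the 1st Saturday, 8–14 the 2nd, 15–21 the 3rd, 22–28 the 4th, 29–31 the 5th.
24 is in the range for the 4th.

4th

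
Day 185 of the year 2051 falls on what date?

Jan has 31 days (185 − 31 = 154 remain).
Feb has 28 days (154 − 28 = 126 remain).
Mar has 31 days (126 − 31 = 95 remain).
Apr has 30 days (95 − 30 = 65 remain).
May has 31 days (65 − 31 = 34 remain).
Jun has 30 days (34 − 30 = 4 remain).
4 into Jul → Jul 4.

Jul 4, 2051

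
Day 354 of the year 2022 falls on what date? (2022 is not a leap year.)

20 December 2022

January has 31 days (354 − 31 = 323 remain).
February has 28 days (323 − 28 = 295 remain).
March has 31 days (295 − 31 = 264 remain).
April has 30 days (264 − 30 = 234 remain).
May has 31 days (234 − 31 = 203 remain).
June has 30 days (203 − 30 = 173 remain).
July has 31 days (173 − 31 = 142 remain).
August has 31 days (142 − 31 = 111 remain).
September has 30 days (111 − 30 = 81 remain).
October has 31 days (81 − 31 = 50 remain).
November has 30 days (50 − 30 = 20 remain).
20 into December → December 20.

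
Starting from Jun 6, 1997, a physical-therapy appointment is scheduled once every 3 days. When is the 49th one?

The 49th occurrence is 48 intervals after the first: 48 × 3 = 144 days after Jun 6, 1997.
Jun has 30 days — 24 days to the end of Jun leaves 120.
Jul has 31 days (89 left).
Aug has 31 days (58 left).
Sep has 30 days (28 left).
28 days into Oct → Oct 28, 1997.

Oct 28, 1997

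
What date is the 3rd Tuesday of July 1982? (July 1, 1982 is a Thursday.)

1982-07-20

July 1982 begins on a Thursday, so the first Tuesday is July 6 (5 days later).
The 3rd Tuesday is 2 weeks later: 6 + 14 = 20.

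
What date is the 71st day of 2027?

Jan has 31 days (71 − 31 = 40 remain).
Feb has 28 days (40 − 28 = 12 remain).
12 into Mar → Mar 12.

Mar 12, 2027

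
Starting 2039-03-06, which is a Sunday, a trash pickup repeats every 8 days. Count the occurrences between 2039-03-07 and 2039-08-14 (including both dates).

20

Occurrences land 8·i days after 2039-03-06 for i = 0, 1, 2, …
2039-03-07 is 1 day after the start; 1 ÷ 8 = 0 remainder 1; since the remainder is 1, round up to i = 1. First occurrence in the window: #2 on 2039-03-14 (1×8 = 8 days in).
2039-08-14 is 161 days after the start; 161 ÷ 8 = 20 remainder 1. Last occurrence in the window: #21 on 2039-08-13.
Occurrences #2 through #21: 20 in total.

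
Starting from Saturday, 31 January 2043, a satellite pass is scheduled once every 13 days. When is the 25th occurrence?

The 25th occurrence is 24 intervals after the first: 24 × 13 = 312 days after 31 January 2043.
January has 31 days — 0 days to the end of January leaves 312.
February has 28 days (284 left).
March has 31 days (253 left).
April has 30 days (223 left).
May has 31 days (192 left).
June has 30 days (162 left).
July has 31 days (131 left).
August has 31 days (100 left).
September has 30 days (70 left).
October has 31 days (39 left).
November has 30 days (9 left).
9 days into December → 9 December 2043.

9 December 2043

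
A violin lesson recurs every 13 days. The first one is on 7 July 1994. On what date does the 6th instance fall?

The 6th occurrence is 5 intervals after the first: 5 × 13 = 65 days after 7 July 1994.
July has 31 days — 24 days to the end of July leaves 41.
August has 31 days (10 left).
10 days into September → 10 September 1994.

10 September 1994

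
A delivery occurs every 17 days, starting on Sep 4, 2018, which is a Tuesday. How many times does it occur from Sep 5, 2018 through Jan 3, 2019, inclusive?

Occurrences land 17·i days after Sep 4, 2018 for i = 0, 1, 2, …
Sep 5, 2018 is 1 day after the start; 1 ÷ 17 = 0 remainder 1; since the remainder is 1, round up to i = 1. First occurrence in the window: #2 on Sep 21, 2018 (1×17 = 17 days in).
Jan 3, 2019 is 121 days after the start; 121 ÷ 17 = 7 remainder 2. Last occurrence in the window: #8 on Jan 1, 2019.
Occurrences #2 through #8: 7 in total.

7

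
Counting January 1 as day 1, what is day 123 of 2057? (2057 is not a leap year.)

2057-05-03

January has 31 days (123 − 31 = 92 remain).
February has 28 days (92 − 28 = 64 remain).
March has 31 days (64 − 31 = 33 remain).
April has 30 days (33 − 30 = 3 remain).
3 into May → May 3.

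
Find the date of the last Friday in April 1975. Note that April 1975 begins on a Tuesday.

1975-04-25

April 1975 begins on a Tuesday, so the first Friday is April 4 (3 days later).
April 1975 has 30 days. Adding weeks: 4, 11, 18, 25 — the last one ≤ 30 is the 25th.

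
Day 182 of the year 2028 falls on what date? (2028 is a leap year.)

January has 31 days (182 − 31 = 151 remain).
February has 29 days (151 − 29 = 122 remain).
March has 31 days (122 − 31 = 91 remain).
April has 30 days (91 − 30 = 61 remain).
May has 31 days (61 − 31 = 30 remain).
30 into June → June 30.

30 June 2028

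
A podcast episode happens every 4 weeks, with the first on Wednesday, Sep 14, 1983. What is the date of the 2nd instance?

The 2nd occurrence is 1 interval after the first: 1 × 28 = 28 days after Sep 14, 1983.
Sep has 30 days — 16 days to the end of Sep leaves 12.
12 days into Oct → Oct 12, 1983.

Oct 12, 1983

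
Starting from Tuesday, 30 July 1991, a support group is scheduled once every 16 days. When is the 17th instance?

11 April 1992

The 17th occurrence is 16 intervals after the first: 16 × 16 = 256 days after 30 July 1991.
July has 31 days — 1 day to the end of July leaves 255.
August has 31 days (224 left).
September has 30 days (194 left).
October has 31 days (163 left).
November has 30 days (133 left).
December has 31 days (102 left).
January has 31 days (71 left).
February has 29 days (42 left).
March has 31 days (11 left).
11 days into April → 11 April 1992.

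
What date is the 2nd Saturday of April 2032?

The first Saturday of April 2032 is April 3.
The 2nd Saturday is 1 weeks later: 3 + 7 = 10.

April 10, 2032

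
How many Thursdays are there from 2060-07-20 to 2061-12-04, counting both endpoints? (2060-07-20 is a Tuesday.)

72

2060-07-20 is a Tuesday; the first Thursday on or after it is 2060-07-22 (2 days later).
From 2060-07-22 to 2061-12-04: 162 + 338 = 500 days (rest of 2060, to 2061-12-04 in 2061).
500 ÷ 7 = 71 full weeks with remainder 3, so 71 more Thursdays after the first → 72.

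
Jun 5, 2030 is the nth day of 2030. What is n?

Days in months before Jun: 31 + 28 + 31 + 30 + 31 = 151.
Plus 5 days into Jun → day 156.

156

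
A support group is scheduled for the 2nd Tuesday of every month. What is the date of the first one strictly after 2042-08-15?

August 2042 starts on a Friday; its first Tuesday is the 5th, so the 2nd Tuesday is the 12th — 2042-08-12.
That is not after 2042-08-15, so look at September 2042.
September 2042 starts on a Monday; its first Tuesday is the 2nd, so the 2nd Tuesday is the 9th — 2042-09-09.

2042-09-09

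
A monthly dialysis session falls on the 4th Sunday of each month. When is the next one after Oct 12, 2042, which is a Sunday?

Oct 2042 starts on a Wednesday; its first Sunday is the 5th, so the 4th Sunday is the 26th — Oct 26, 2042.
Oct 26, 2042 is after Oct 12, 2042, so that is the next one.

Oct 26, 2042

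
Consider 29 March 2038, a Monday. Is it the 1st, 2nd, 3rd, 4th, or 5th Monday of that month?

Day 29 falls in week ⌈29/7⌉ of the month.
Days 1–7 hold the 1st Monday, 8–14 the 2nd, 15–21 the 3rd, 22–28 the 4th, 29–31 the 5th.
29 is in the range for the 5th.

5th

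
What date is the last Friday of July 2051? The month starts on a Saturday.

July 2051 begins on a Saturday, so the first Friday is July 7 (6 days later).
July 2051 has 31 days. Adding weeks: 7, 14, 21, 28 — the last one ≤ 31 is the 28th.

28 July 2051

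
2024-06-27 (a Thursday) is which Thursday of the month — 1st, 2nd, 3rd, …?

4th

Day 27 falls in week ⌈27/7⌉ of the month.
Days 1–7 hold the 1st Thursday, 8–14 the 2nd, 15–21 the 3rd, 22–28 the 4th, 29–31 the 5th.
27 is in the range for the 4th.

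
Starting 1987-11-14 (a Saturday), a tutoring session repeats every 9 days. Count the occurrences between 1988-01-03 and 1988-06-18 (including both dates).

Occurrences land 9·i days after 1987-11-14 for i = 0, 1, 2, …
1988-01-03 is 50 days after the start; 50 ÷ 9 = 5 remainder 5; since the remainder is 5, round up to i = 6. First occurrence in the window: #7 on 1988-01-07 (6×9 = 54 days in).
1988-06-18 is 217 days after the start; 217 ÷ 9 = 24 remainder 1. Last occurrence in the window: #25 on 1988-06-17.
Occurrences #7 through #25: 19 in total.

19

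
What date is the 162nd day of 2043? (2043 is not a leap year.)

January has 31 days (162 − 31 = 131 remain).
February has 28 days (131 − 28 = 103 remain).
March has 31 days (103 − 31 = 72 remain).
April has 30 days (72 − 30 = 42 remain).
May has 31 days (42 − 31 = 11 remain).
11 into June → June 11.

2043-06-11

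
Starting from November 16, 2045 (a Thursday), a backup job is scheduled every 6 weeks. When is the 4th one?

The 4th occurrence is 3 intervals after the first: 3 × 42 = 126 days after November 16, 2045.
November has 30 days — 14 days to the end of November leaves 112.
December has 31 days (81 left).
January has 31 days (50 left).
February has 28 days (22 left).
22 days into March → March 22, 2046.

March 22, 2046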